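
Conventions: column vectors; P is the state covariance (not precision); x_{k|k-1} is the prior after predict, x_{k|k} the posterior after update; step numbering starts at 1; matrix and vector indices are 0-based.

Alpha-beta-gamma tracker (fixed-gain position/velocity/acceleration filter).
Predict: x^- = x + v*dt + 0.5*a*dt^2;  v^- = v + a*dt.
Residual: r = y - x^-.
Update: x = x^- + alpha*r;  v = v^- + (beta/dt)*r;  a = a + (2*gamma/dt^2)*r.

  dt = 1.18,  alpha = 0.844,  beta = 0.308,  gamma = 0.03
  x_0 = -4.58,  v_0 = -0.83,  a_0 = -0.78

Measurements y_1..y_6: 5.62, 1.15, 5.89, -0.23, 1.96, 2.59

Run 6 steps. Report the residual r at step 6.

resid = 2.6150

step 1: x_pred=-6.1024  r=11.7224  x^+=3.7913  v^+=1.3094  a^+=-0.2749
step 2: x_pred=5.1450  r=-3.9950  x^+=1.7732  v^+=-0.0577  a^+=-0.4470
step 3: x_pred=1.3939  r=4.4961  x^+=5.1886  v^+=0.5883  a^+=-0.2533
step 4: x_pred=5.7065  r=-5.9365  x^+=0.6961  v^+=-1.2600  a^+=-0.5091
step 5: x_pred=-1.1452  r=3.1052  x^+=1.4756  v^+=-1.0503  a^+=-0.3753
step 6: x_pred=-0.0250  r=2.6150  x^+=2.1821  v^+=-0.8105  a^+=-0.2626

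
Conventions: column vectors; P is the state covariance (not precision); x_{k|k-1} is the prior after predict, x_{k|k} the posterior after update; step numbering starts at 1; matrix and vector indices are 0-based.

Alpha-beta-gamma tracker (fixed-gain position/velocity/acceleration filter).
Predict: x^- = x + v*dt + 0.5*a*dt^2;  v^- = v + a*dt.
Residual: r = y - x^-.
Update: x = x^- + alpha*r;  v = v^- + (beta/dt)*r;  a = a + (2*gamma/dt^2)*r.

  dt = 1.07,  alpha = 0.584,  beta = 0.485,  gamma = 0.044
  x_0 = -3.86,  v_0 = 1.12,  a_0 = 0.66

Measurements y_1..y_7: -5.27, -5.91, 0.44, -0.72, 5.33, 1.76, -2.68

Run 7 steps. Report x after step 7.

x_post = 1.0900

step 1: x_pred=-2.2838  r=-2.9862  x^+=-4.0277  v^+=0.4726  a^+=0.4305
step 2: x_pred=-3.2756  r=-2.6344  x^+=-4.8141  v^+=-0.2609  a^+=0.2280
step 3: x_pred=-4.9627  r=5.4027  x^+=-1.8075  v^+=2.4320  a^+=0.6432
step 4: x_pred=1.1629  r=-1.8829  x^+=0.0633  v^+=2.2668  a^+=0.4985
step 5: x_pred=2.7741  r=2.5559  x^+=4.2668  v^+=3.9587  a^+=0.6950
step 6: x_pred=8.9004  r=-7.1404  x^+=4.7304  v^+=1.4658  a^+=0.1461
step 7: x_pred=6.3825  r=-9.0625  x^+=1.0900  v^+=-2.4856  a^+=-0.5504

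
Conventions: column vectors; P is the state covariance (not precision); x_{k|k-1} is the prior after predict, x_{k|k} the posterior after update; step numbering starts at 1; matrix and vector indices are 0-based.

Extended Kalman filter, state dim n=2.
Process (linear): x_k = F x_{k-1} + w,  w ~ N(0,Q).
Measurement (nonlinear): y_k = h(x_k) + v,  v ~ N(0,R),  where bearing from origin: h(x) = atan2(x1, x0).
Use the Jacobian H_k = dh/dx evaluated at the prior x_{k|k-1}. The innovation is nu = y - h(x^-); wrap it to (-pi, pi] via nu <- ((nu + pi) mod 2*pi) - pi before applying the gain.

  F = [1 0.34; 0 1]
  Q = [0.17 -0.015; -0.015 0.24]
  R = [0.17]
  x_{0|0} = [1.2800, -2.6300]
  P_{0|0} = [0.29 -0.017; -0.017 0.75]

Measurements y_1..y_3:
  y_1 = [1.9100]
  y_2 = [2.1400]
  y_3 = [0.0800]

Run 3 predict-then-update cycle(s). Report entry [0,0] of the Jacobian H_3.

H_jac[0,0] = 0.0889

step 1: x^-=[0.3858, -2.6300]  P^-=[0.5351 0.2230; 0.2230 0.9900]  H_jac=[0.3722 0.0546]  S=[0.2562]  K=[0.8251; 0.5351]  nu=[-2.9480]  x^+=[-2.0467, -4.2074]  P^+=[0.3607 0.1099; 0.1099 0.9167]
step 2: x^-=[-3.4772, -4.2074]  P^-=[0.7114 0.4066; 0.4066 1.1567]  H_jac=[0.1412 -0.1167]  S=[0.1865]  K=[0.2842; -0.4159]  nu=[-1.8817]  x^+=[-4.0120, -3.4248]  P^+=[0.6964 0.4286; 0.4286 1.1244]
step 3: x^-=[-5.1765, -3.4248]  P^-=[1.2878 0.7959; 0.7959 1.3644]  H_jac=[0.0889 -0.1344]  S=[0.1858]  K=[0.0406; -0.6059]  nu=[2.6371]  x^+=[-5.0695, -5.0226]  P^+=[1.2875 0.8005; 0.8005 1.2962]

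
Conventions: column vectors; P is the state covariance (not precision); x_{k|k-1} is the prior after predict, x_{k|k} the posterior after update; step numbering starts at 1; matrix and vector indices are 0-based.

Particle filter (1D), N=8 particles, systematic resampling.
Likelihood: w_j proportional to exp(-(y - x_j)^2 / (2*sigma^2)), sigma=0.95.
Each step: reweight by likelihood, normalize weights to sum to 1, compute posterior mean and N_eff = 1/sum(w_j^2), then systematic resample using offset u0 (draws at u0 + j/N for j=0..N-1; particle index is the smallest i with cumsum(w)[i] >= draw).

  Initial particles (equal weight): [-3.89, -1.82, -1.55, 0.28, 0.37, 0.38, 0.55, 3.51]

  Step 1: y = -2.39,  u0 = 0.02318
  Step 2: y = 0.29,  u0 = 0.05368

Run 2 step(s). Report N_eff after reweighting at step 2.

step 1: w=[0.1549, 0.4501, 0.3645, 0.0104, 0.0079, 0.0077, 0.0045, 0.0000]  mean=-1.9756  Neff=2.7800  idx=[0, 0, 1, 1, 1, 2, 2, 2]
step 2: w=[0.0001, 0.0001, 0.1188, 0.1188, 0.1188, 0.2145, 0.2145, 0.2145]  mean=-1.6466  Neff=5.5450  idx=[2, 3, 4, 5, 5, 6, 7, 7]

N_eff = 5.5450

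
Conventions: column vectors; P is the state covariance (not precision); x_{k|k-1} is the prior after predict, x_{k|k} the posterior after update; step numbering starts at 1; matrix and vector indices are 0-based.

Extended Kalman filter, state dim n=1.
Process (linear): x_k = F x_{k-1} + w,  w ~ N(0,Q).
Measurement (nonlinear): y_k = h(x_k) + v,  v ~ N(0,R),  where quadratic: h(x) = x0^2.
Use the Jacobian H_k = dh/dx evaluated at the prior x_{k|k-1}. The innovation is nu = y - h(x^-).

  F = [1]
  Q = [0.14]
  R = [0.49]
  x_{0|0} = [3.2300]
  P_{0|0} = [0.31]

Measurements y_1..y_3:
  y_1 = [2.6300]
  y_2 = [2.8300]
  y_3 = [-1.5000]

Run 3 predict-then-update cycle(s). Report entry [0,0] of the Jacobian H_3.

step 1: x^-=[3.2300]  P^-=[0.4500]  H_jac=[6.4600]  S=[19.2692]  K=[0.1509]  nu=[-7.8029]  x^+=[2.0528]  P^+=[0.0114]
step 2: x^-=[2.0528]  P^-=[0.1514]  H_jac=[4.1057]  S=[3.0428]  K=[0.2043]  nu=[-1.3841]  x^+=[1.7700]  P^+=[0.0244]
step 3: x^-=[1.7700]  P^-=[0.1644]  H_jac=[3.5400]  S=[2.5500]  K=[0.2282]  nu=[-4.6329]  x^+=[0.7127]  P^+=[0.0316]

H_jac[0,0] = 3.5400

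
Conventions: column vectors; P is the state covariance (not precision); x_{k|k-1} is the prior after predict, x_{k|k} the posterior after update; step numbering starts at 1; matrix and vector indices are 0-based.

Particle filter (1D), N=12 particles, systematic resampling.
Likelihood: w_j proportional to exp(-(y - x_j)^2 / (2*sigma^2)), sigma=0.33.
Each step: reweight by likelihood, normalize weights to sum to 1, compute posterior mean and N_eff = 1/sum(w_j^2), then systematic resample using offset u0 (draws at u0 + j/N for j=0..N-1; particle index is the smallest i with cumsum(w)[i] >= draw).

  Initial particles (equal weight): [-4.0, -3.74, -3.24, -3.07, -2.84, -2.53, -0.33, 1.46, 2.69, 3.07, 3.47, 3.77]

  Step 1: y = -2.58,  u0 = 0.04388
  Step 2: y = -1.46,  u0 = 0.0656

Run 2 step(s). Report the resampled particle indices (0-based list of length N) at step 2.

resampled_idx = [7, 7, 8, 8, 8, 9, 9, 10, 10, 11, 11, 11]

step 1: w=[0.0000, 0.0009, 0.0618, 0.1515, 0.3346, 0.4511, 0.0000, 0.0000, 0.0000, 0.0000, 0.0000, 0.0000]  mean=-2.7606  Neff=2.9219  idx=[2, 3, 3, 4, 4, 4, 4, 5, 5, 5, 5, 5]
step 2: w=[0.0000, 0.0003, 0.0003, 0.0060, 0.0060, 0.0060, 0.0060, 0.1951, 0.1951, 0.1951, 0.1951, 0.1951]  mean=-2.5377  Neff=5.2493  idx=[7, 7, 8, 8, 8, 9, 9, 10, 10, 11, 11, 11]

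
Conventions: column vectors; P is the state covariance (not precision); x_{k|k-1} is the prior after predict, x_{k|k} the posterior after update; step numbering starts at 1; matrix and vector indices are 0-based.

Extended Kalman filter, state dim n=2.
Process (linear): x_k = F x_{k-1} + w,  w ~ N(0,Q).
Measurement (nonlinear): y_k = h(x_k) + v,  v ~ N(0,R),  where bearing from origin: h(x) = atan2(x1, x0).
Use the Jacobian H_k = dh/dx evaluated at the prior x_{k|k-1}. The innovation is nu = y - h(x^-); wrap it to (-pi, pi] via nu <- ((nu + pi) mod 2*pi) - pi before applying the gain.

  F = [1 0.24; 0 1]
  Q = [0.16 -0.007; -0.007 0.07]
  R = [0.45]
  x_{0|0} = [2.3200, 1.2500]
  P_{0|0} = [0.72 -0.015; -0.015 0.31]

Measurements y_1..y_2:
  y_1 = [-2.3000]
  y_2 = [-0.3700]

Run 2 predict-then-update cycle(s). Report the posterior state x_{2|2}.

x_post = [3.4249, 0.5163]

step 1: x^-=[2.6200, 1.2500]  P^-=[0.8907 0.0524; 0.0524 0.3800]  H_jac=[-0.1483 0.3109]  S=[0.5015]  K=[-0.2310; 0.2201]  nu=[-2.7452]  x^+=[3.2540, 0.6458]  P^+=[0.8639 0.0779; 0.0779 0.3557]
step 2: x^-=[3.4090, 0.6458]  P^-=[1.0818 0.1563; 0.1563 0.4257]  H_jac=[-0.0536 0.2832]  S=[0.4825]  K=[-0.0286; 0.2325]  nu=[-0.5572]  x^+=[3.4249, 0.5163]  P^+=[1.0814 0.1595; 0.1595 0.3996]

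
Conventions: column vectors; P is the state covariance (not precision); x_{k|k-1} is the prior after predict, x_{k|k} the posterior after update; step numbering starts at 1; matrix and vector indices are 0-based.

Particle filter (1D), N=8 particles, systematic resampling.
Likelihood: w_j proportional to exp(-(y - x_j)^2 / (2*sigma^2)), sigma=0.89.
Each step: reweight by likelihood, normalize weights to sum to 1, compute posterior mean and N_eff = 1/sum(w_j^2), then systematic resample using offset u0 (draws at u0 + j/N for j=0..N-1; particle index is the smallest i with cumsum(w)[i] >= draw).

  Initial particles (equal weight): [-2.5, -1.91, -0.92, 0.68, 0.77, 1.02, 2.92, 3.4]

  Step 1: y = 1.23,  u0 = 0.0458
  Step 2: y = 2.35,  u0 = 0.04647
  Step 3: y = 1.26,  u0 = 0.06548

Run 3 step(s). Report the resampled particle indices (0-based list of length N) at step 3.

resampled_idx = [0, 1, 2, 3, 4, 5, 6, 7]

step 1: w=[0.0001, 0.0007, 0.0183, 0.2805, 0.2970, 0.3301, 0.0560, 0.0174]  mean=0.9603  Neff=3.5761  idx=[3, 3, 3, 4, 4, 5, 5, 5]
step 2: w=[0.0900, 0.0900, 0.0900, 0.1082, 0.1082, 0.1713, 0.1713, 0.1713]  mean=0.8742  Neff=7.3709  idx=[0, 1, 3, 4, 5, 6, 6, 7]
step 3: w=[0.1124, 0.1124, 0.1195, 0.1195, 0.1341, 0.1341, 0.1341, 0.1341]  mean=0.8838  Neff=7.9551  idx=[0, 1, 2, 3, 4, 5, 6, 7]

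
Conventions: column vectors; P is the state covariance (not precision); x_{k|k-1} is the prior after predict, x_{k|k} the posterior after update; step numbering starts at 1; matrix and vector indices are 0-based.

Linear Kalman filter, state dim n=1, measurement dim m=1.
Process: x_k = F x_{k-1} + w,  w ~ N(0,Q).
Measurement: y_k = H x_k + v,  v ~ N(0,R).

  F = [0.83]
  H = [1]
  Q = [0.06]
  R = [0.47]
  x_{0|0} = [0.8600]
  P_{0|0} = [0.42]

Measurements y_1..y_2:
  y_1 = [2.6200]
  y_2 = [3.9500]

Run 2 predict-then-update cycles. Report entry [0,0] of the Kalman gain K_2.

step 1: x^-=[0.7138]  P^-=[0.3493]  S=[0.8193]  K=[0.4264]  nu=[1.9062]  x^+=[1.5265]  P^+=[0.2004]
step 2: x^-=[1.2670]  P^-=[0.1981]  S=[0.6681]  K=[0.2965]  nu=[2.6830]  x^+=[2.0624]  P^+=[0.1393]

K[0,0] = 0.2965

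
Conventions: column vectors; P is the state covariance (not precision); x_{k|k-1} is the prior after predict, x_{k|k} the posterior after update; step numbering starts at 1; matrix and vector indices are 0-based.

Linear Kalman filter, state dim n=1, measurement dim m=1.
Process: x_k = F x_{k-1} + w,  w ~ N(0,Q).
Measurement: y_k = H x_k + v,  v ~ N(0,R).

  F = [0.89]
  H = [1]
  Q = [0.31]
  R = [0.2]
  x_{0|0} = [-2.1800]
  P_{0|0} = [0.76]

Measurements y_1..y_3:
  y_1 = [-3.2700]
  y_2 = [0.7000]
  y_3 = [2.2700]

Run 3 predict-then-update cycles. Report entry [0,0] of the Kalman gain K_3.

K[0,0] = 0.6769

step 1: x^-=[-1.9402]  P^-=[0.9120]  S=[1.1120]  K=[0.8201]  nu=[-1.3298]  x^+=[-3.0308]  P^+=[0.1640]
step 2: x^-=[-2.6974]  P^-=[0.4399]  S=[0.6399]  K=[0.6875]  nu=[3.3974]  x^+=[-0.3618]  P^+=[0.1375]
step 3: x^-=[-0.3220]  P^-=[0.4189]  S=[0.6189]  K=[0.6769]  nu=[2.5920]  x^+=[1.4324]  P^+=[0.1354]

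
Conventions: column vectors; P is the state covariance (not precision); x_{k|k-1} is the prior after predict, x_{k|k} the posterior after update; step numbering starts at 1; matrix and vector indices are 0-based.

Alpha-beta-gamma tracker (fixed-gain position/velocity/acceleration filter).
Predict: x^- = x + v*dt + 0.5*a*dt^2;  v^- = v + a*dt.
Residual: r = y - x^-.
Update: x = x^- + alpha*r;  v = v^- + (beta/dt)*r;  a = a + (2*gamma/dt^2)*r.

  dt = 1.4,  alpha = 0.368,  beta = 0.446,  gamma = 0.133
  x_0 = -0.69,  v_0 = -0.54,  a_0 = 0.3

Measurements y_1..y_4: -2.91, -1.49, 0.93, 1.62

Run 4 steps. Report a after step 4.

step 1: x_pred=-1.1520  r=-1.7580  x^+=-1.7989  v^+=-0.6800  a^+=0.0614
step 2: x_pred=-2.6908  r=1.2008  x^+=-2.2489  v^+=-0.2115  a^+=0.2244
step 3: x_pred=-2.3252  r=3.2552  x^+=-1.1273  v^+=1.1396  a^+=0.6662
step 4: x_pred=1.1210  r=0.4990  x^+=1.3047  v^+=2.2312  a^+=0.7339

a_post = 0.7339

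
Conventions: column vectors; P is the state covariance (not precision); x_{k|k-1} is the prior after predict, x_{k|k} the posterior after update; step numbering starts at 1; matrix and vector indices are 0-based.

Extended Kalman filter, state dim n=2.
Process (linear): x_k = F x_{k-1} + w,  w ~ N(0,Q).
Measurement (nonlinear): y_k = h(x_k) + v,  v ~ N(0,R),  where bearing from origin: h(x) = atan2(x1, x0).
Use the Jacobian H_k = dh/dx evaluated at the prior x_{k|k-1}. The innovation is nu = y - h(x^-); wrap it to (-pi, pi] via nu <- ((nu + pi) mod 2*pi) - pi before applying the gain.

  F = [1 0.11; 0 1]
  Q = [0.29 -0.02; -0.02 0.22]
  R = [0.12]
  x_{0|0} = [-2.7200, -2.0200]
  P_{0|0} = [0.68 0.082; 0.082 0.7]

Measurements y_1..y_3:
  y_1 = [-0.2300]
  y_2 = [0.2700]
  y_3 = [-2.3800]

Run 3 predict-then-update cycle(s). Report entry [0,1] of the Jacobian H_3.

step 1: x^-=[-2.9422, -2.0200]  P^-=[0.9965 0.1390; 0.1390 0.9200]  H_jac=[0.1586 -0.2310]  S=[0.1840]  K=[0.6845; -1.0353]  nu=[2.3099]  x^+=[-1.3610, -4.4116]  P^+=[0.9103 0.2694; 0.2694 0.7228]
step 2: x^-=[-1.8463, -4.4116]  P^-=[1.2683 0.3289; 0.3289 0.9428]  H_jac=[0.1929 -0.0807]  S=[0.1631]  K=[1.3373; -0.0777]  nu=[2.2372]  x^+=[1.1454, -4.5854]  P^+=[0.9767 0.3458; 0.3458 0.9418]
step 3: x^-=[0.6410, -4.5854]  P^-=[1.3541 0.4294; 0.4294 1.1618]  H_jac=[0.2139 0.0299]  S=[0.1885]  K=[1.6048; 0.6716]  nu=[-0.9481]  x^+=[-0.8805, -5.2221]  P^+=[0.8687 0.2263; 0.2263 1.0768]

H_jac[0,1] = 0.0299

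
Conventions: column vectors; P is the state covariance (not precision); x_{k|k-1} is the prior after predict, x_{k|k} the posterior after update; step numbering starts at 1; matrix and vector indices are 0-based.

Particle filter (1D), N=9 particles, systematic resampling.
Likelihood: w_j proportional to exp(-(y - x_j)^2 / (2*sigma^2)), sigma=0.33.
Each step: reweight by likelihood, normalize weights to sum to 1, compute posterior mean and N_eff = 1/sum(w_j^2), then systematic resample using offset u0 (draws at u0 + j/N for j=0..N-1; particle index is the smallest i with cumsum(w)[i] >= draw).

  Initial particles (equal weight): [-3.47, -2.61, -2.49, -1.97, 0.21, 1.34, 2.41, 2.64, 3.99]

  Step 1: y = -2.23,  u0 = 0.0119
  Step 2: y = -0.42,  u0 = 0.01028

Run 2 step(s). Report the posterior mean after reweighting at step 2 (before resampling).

post_mean = -1.9701

step 1: w=[0.0004, 0.2599, 0.3698, 0.3698, 0.0000, 0.0000, 0.0000, 0.0000, 0.0000]  mean=-2.3293  Neff=2.9317  idx=[1, 1, 1, 2, 2, 2, 3, 3, 3]
step 2: w=[0.0000, 0.0000, 0.0000, 0.0001, 0.0001, 0.0001, 0.3333, 0.3333, 0.3333]  mean=-1.9701  Neff=3.0012  idx=[6, 6, 6, 7, 7, 7, 8, 8, 8]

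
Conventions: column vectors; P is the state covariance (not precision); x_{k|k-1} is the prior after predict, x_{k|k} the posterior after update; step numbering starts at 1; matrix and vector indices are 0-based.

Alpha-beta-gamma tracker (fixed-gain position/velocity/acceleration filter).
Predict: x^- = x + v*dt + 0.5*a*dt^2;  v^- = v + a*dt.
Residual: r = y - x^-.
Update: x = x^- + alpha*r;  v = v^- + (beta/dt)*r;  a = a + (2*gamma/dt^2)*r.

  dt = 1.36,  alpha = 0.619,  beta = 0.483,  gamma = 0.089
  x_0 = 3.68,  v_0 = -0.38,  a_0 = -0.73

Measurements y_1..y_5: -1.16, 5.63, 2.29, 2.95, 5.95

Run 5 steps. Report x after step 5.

step 1: x_pred=2.4881  r=-3.6481  x^+=0.2299  v^+=-2.6684  a^+=-1.0811
step 2: x_pred=-4.3989  r=10.0289  x^+=1.8090  v^+=-0.5769  a^+=-0.1159
step 3: x_pred=0.9171  r=1.3729  x^+=1.7669  v^+=-0.2470  a^+=0.0162
step 4: x_pred=1.4459  r=1.5041  x^+=2.3769  v^+=0.3091  a^+=0.1609
step 5: x_pred=2.9462  r=3.0038  x^+=4.8056  v^+=1.5948  a^+=0.4500

x_post = 4.8056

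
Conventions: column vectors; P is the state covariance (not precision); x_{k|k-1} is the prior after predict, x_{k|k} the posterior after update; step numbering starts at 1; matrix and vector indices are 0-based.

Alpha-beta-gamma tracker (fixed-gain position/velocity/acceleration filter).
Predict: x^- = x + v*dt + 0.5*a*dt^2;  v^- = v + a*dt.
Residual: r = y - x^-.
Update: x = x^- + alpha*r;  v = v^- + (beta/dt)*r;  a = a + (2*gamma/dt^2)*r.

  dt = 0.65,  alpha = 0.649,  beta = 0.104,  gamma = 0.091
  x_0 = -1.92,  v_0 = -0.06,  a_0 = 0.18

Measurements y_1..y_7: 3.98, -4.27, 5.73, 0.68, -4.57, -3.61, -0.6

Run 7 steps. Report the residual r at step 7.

resid = 3.7213

step 1: x_pred=-1.9210  r=5.9010  x^+=1.9088  v^+=1.0012  a^+=2.7220
step 2: x_pred=3.1345  r=-7.4045  x^+=-1.6710  v^+=1.5857  a^+=-0.4677
step 3: x_pred=-0.7391  r=6.4691  x^+=3.4593  v^+=2.3168  a^+=2.3190
step 4: x_pred=5.4551  r=-4.7751  x^+=2.3561  v^+=3.0601  a^+=0.2620
step 5: x_pred=4.4005  r=-8.9705  x^+=-1.4214  v^+=1.7951  a^+=-3.6022
step 6: x_pred=-1.0155  r=-2.5945  x^+=-2.6993  v^+=-0.9614  a^+=-4.7198
step 7: x_pred=-4.3213  r=3.7213  x^+=-1.9062  v^+=-3.4339  a^+=-3.1168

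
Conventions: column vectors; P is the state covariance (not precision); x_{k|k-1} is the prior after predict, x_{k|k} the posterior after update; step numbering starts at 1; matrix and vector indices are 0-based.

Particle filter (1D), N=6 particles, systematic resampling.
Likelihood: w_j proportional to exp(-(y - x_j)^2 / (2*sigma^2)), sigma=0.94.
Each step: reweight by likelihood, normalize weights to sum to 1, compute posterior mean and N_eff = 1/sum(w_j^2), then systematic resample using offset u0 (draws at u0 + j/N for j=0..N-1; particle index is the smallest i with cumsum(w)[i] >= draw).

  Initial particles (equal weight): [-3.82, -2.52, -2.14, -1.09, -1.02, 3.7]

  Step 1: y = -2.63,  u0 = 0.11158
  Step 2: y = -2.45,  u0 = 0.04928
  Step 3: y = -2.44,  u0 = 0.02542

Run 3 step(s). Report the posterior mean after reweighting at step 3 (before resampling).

post_mean = -2.3964

step 1: w=[0.1599, 0.3538, 0.3110, 0.0931, 0.0822, 0.0000]  mean=-2.3532  Neff=3.8036  idx=[0, 1, 1, 2, 2, 4]
step 2: w=[0.0760, 0.2192, 0.2192, 0.2082, 0.2082, 0.0691]  mean=-2.3569  Neff=5.1712  idx=[0, 1, 2, 3, 3, 4]
step 3: w=[0.0657, 0.1922, 0.1922, 0.1833, 0.1833, 0.1833]  mean=-2.3964  Neff=5.5865  idx=[0, 1, 2, 3, 4, 5]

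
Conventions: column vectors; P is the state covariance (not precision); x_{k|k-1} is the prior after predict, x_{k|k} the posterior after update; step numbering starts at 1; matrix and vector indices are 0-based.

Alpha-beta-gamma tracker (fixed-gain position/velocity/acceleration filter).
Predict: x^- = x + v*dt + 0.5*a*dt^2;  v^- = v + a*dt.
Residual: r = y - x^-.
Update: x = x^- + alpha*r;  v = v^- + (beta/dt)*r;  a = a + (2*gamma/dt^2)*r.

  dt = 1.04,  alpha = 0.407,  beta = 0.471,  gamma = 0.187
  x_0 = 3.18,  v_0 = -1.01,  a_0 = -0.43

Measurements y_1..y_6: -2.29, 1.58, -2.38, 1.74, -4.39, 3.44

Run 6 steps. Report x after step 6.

x_post = 3.0586

step 1: x_pred=1.8971  r=-4.1871  x^+=0.1929  v^+=-3.3535  a^+=-1.8778
step 2: x_pred=-4.3102  r=5.8902  x^+=-1.9129  v^+=-2.6388  a^+=0.1589
step 3: x_pred=-4.5713  r=2.1913  x^+=-3.6794  v^+=-1.4811  a^+=0.9166
step 4: x_pred=-4.7241  r=6.4641  x^+=-2.0932  v^+=2.3997  a^+=3.1518
step 5: x_pred=2.1069  r=-6.4969  x^+=-0.5373  v^+=2.7352  a^+=0.9053
step 6: x_pred=2.7969  r=0.6431  x^+=3.0586  v^+=3.9679  a^+=1.1277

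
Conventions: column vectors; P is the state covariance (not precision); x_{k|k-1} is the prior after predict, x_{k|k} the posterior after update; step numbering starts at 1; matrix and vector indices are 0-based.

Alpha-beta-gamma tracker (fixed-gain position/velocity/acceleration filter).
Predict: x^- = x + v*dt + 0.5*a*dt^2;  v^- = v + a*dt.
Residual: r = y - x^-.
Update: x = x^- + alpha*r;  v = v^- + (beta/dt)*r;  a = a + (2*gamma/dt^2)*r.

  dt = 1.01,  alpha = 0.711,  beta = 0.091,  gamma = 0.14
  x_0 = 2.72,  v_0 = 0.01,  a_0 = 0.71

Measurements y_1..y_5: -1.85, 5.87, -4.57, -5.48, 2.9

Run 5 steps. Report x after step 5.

step 1: x_pred=3.0922  r=-4.9422  x^+=-0.4217  v^+=0.2818  a^+=-0.6466
step 2: x_pred=-0.4668  r=6.3368  x^+=4.0387  v^+=0.1997  a^+=1.0928
step 3: x_pred=4.7978  r=-9.3678  x^+=-1.8627  v^+=0.4594  a^+=-1.4785
step 4: x_pred=-2.1528  r=-3.3272  x^+=-4.5184  v^+=-1.3336  a^+=-2.3918
step 5: x_pred=-7.0853  r=9.9853  x^+=0.0142  v^+=-2.8496  a^+=0.3490

x_post = 0.0142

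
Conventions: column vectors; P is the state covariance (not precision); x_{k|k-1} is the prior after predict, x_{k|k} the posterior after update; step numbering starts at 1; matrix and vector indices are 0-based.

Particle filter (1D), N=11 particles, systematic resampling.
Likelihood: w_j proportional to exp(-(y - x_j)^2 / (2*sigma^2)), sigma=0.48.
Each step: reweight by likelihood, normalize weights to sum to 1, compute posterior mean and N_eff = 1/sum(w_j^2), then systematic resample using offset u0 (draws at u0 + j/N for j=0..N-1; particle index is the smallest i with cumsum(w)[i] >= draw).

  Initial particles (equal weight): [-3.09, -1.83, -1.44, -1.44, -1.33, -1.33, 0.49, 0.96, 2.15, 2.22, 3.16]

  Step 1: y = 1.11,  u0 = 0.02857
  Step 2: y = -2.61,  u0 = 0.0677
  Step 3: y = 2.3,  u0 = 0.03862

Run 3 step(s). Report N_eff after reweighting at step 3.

N_eff = 11.0000

step 1: w=[0.0000, 0.0000, 0.0000, 0.0000, 0.0000, 0.0000, 0.2799, 0.6139, 0.0616, 0.0445, 0.0001]  mean=0.9580  Neff=2.1692  idx=[6, 6, 6, 7, 7, 7, 7, 7, 7, 7, 8]
step 2: w=[0.3325, 0.3325, 0.3325, 0.0004, 0.0004, 0.0004, 0.0004, 0.0004, 0.0004, 0.0004, 0.0000]  mean=0.4912  Neff=3.0156  idx=[0, 0, 0, 1, 1, 1, 1, 2, 2, 2, 2]
step 3: w=[0.0909, 0.0909, 0.0909, 0.0909, 0.0909, 0.0909, 0.0909, 0.0909, 0.0909, 0.0909, 0.0909]  mean=0.4900  Neff=11.0000  idx=[0, 1, 2, 3, 4, 5, 6, 7, 8, 9, 10]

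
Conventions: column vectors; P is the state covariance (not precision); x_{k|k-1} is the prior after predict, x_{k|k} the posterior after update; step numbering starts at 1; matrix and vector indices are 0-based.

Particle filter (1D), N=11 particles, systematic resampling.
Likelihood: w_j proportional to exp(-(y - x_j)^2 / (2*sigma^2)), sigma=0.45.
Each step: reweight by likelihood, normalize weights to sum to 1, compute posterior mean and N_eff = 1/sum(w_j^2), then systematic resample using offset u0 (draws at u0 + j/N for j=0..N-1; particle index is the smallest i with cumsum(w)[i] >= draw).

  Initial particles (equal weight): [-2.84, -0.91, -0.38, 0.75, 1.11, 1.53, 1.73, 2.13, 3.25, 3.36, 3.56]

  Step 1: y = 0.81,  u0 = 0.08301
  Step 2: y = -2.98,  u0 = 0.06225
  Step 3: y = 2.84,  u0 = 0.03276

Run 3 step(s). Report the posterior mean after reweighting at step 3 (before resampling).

step 1: w=[0.0000, 0.0003, 0.0135, 0.4428, 0.3578, 0.1242, 0.0553, 0.0060, 0.0000, 0.0000, 0.0000]  mean=1.0224  Neff=2.9170  idx=[3, 3, 3, 3, 3, 4, 4, 4, 4, 5, 6]
step 2: w=[0.1998, 0.1998, 0.1998, 0.1998, 0.1998, 0.0002, 0.0002, 0.0002, 0.0002, 0.0000, 0.0000]  mean=0.7503  Neff=5.0077  idx=[0, 0, 1, 1, 2, 2, 3, 3, 3, 4, 4]
step 3: w=[0.0909, 0.0909, 0.0909, 0.0909, 0.0909, 0.0909, 0.0909, 0.0909, 0.0909, 0.0909, 0.0909]  mean=0.7500  Neff=11.0000  idx=[0, 1, 2, 3, 4, 5, 6, 7, 8, 9, 10]

post_mean = 0.7500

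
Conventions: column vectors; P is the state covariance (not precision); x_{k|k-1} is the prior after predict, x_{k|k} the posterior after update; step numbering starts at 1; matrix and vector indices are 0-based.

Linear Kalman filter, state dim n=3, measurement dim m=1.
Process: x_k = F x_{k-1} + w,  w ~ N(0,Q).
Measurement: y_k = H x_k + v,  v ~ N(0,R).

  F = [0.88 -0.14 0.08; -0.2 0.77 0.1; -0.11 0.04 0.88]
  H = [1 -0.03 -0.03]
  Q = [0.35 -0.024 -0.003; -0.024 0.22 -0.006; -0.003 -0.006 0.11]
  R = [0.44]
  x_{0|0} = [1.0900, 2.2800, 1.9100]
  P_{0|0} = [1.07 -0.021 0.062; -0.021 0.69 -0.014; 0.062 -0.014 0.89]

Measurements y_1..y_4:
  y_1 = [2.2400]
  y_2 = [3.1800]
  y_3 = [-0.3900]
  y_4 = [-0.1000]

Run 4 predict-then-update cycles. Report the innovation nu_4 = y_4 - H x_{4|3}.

step 1: x^-=[0.7928, 1.7286, 1.6521]  P^-=[1.2120 -0.2906 0.0003; -0.2906 0.6826 0.0979; 0.0003 0.0979 0.8005]  S=[1.6710]  K=[0.7306; -0.1879; -0.0159]  nu=[1.5486]  x^+=[1.9242, 1.4376, 1.6274]  P^+=[0.3202 -0.0612 0.0198; -0.0612 0.6236 0.0929; 0.0198 0.0929 0.8000]
step 2: x^-=[1.6222, 0.8848, 1.2780]  P^-=[0.6311 -0.1785 0.0197; -0.1785 0.6429 0.1560; 0.0197 0.1560 0.7377]  S=[1.0821]  K=[0.5876; -0.1871; -0.0065]  nu=[1.6227]  x^+=[2.5757, 0.5812, 1.2673]  P^+=[0.2575 -0.0595 0.0239; -0.0595 0.6050 0.1546; 0.0239 0.1546 0.7376]
step 3: x^-=[2.2866, 0.0591, 0.8552]  P^-=[0.5805 -0.1616 0.0173; -0.1616 0.6376 0.1897; 0.0173 0.1897 0.6921]  S=[1.0307]  K=[0.5674; -0.1808; -0.0088]  nu=[-2.6492]  x^+=[0.7834, 0.5382, 0.8786]  P^+=[0.2487 -0.0558 0.0225; -0.0558 0.6039 0.1880; 0.0225 0.1880 0.6920]
step 4: x^-=[0.6843, 0.3456, 0.7085]  P^-=[0.5715 -0.1561 0.0101; -0.1561 0.6402 0.2081; 0.0101 0.2081 0.6592]  S=[1.0218]  K=[0.5636; -0.1777; -0.0156]  nu=[-0.7527]  x^+=[0.2601, 0.4793, 0.7202]  P^+=[0.2469 -0.0538 0.0191; -0.0538 0.6079 0.2053; 0.0191 0.2053 0.6590]

innov = [-0.7527]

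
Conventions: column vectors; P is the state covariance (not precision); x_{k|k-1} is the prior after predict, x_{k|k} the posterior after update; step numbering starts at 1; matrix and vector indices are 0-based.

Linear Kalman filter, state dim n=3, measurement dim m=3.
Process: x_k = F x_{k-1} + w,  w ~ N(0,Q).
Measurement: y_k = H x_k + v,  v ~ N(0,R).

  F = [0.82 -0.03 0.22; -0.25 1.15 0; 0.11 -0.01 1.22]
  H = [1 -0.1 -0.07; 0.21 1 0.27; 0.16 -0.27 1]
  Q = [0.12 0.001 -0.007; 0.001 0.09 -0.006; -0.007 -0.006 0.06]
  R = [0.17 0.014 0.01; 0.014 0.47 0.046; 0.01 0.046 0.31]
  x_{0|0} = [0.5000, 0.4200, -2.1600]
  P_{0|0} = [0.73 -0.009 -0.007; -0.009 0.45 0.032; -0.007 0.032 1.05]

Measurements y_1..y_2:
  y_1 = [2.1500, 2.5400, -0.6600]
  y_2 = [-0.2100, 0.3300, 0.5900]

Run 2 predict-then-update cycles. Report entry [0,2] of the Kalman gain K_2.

step 1: x^-=[-0.0778, 0.3580, -2.5844]  P^-=[0.6596 -0.1642 0.3325; -0.1642 0.7359 0.0146; 0.3325 0.0146 1.6291]  S=[0.8314 -0.0292 0.3959; -0.0292 1.3304 0.3901; 0.3959 0.3901 2.1223]  K=[0.7484 0.0411 0.0801; -0.1860 0.5761 -0.1703; -0.1049 0.1630 0.7804]  nu=[2.0827, 2.8961, 2.0335]  x^+=[1.7627, 1.2927, -0.7440]  P^+=[0.1298 0.0024 0.0141; 0.0024 0.2493 0.0388; 0.0141 0.0388 0.2566]
step 2: x^-=[1.2429, 1.0460, -0.7267]  P^-=[0.2244 -0.0229 0.0866; -0.0229 0.4265 0.0380; 0.0866 0.0380 0.4463]  S=[0.3938 0.0060 0.1152; 0.0060 0.9596 0.1137; 0.1152 0.1137 0.8023]  K=[0.5368 0.0370 0.0780; -0.1372 0.4684 -0.1474; -0.0315 0.1193 0.5484]  nu=[-1.3992, -0.7808, 1.4002]  x^+=[0.5722, 0.6659, -0.0080]  P^+=[0.0942 0.0040 0.0173; 0.0040 0.2029 0.0286; 0.0173 0.0286 0.1801]

K[0,2] = 0.0780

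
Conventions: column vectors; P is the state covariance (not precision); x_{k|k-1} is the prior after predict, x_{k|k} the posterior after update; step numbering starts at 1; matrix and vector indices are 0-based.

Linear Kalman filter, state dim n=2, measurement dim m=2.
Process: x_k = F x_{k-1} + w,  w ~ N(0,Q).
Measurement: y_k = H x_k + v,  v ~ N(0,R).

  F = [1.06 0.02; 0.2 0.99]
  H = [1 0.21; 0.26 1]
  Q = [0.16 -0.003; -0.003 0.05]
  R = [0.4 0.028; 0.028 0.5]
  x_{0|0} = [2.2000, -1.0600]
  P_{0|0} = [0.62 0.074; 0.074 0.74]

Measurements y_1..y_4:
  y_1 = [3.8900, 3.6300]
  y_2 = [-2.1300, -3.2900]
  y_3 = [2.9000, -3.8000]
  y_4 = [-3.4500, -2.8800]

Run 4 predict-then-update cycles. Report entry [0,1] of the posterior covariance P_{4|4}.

P_post[0,1] = -0.0207

step 1: x^-=[2.3108, -0.6094]  P^-=[0.8601 0.2210; 0.2210 0.8294]  S=[1.3895 0.6589; 0.6589 1.5025]  K=[0.6465 0.0124; 0.0057 0.5878]  nu=[1.7072, 3.6386]  x^+=[3.4597, 1.5390]  P^+=[0.2685 -0.0455; -0.0455 0.3059]
step 2: x^-=[3.6981, 2.2155]  P^-=[0.4599 0.0121; 0.0121 0.3425]  S=[0.8800 0.2322; 0.2322 0.8799]  K=[0.5223 0.0117; -0.0088 0.3952]  nu=[-6.2934, -6.4670]  x^+=[0.3349, -0.2844]  P^+=[0.2168 -0.0359; -0.0359 0.2067]
step 3: x^-=[0.3493, -0.2146]  P^-=[0.4022 0.0093; 0.0093 0.2470]  S=[0.8169 0.1942; 0.1942 0.7790]  K=[0.4889 0.0242; -0.0014 0.3205]  nu=[2.5958, -3.6762]  x^+=[1.5292, -1.3964]  P^+=[0.2018 -0.0267; -0.0267 0.1672]
step 4: x^-=[1.5931, -1.0766]  P^-=[0.3857 0.0150; 0.0150 0.2113]  S=[0.8013 0.1885; 0.1885 0.7452]  K=[0.4773 0.0340; 0.0066 0.2872]  nu=[-4.8170, -2.2176]  x^+=[-0.7814, -1.7450]  P^+=[0.1962 -0.0207; -0.0207 0.1491]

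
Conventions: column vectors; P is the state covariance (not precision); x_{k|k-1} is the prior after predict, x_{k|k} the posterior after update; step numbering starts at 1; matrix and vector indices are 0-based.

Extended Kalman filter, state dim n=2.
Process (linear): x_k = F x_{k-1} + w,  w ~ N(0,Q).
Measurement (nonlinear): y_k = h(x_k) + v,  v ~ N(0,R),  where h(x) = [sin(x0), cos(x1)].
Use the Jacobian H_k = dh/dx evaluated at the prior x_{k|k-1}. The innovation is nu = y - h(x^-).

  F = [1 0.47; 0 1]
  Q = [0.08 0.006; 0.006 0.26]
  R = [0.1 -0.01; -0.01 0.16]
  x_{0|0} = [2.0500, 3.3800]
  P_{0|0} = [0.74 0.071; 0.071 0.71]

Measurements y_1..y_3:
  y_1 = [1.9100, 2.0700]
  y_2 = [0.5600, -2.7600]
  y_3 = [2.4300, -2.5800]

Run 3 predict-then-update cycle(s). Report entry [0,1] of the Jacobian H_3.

step 1: x^-=[3.6386, 3.3800]  P^-=[1.0436 0.4107; 0.4107 0.9700]  H_jac=[-0.8790 0.0000; 0.0000 0.2362]  S=[0.9063 -0.0953; -0.0953 0.2141]  K=[-1.0118 0.0028; -0.2999 0.9365]  nu=[2.3868, 3.0417]  x^+=[1.2322, 5.5128]  P^+=[0.1151 0.0448; 0.0448 0.6472]
step 2: x^-=[3.8233, 5.5128]  P^-=[0.3802 0.3550; 0.3550 0.9072]  H_jac=[-0.7765 0.0000; 0.0000 0.6964]  S=[0.3292 -0.2019; -0.2019 0.6000]  K=[-0.8115 0.1389; -0.2410 0.9719]  nu=[1.1901, -3.4777]  x^+=[2.3746, 1.8461]  P^+=[0.1063 0.0436; 0.0436 0.2268]
step 3: x^-=[3.2423, 1.8461]  P^-=[0.2773 0.1561; 0.1561 0.4868]  H_jac=[-0.9949 0.0000; 0.0000 -0.9624]  S=[0.3745 0.1395; 0.1395 0.6108]  K=[-0.7051 -0.0850; -0.1411 -0.7347]  nu=[2.5305, -2.3082]  x^+=[1.6542, 3.1847]  P^+=[0.0700 0.0068; 0.0068 0.1207]

H_jac[0,1] = 0.0000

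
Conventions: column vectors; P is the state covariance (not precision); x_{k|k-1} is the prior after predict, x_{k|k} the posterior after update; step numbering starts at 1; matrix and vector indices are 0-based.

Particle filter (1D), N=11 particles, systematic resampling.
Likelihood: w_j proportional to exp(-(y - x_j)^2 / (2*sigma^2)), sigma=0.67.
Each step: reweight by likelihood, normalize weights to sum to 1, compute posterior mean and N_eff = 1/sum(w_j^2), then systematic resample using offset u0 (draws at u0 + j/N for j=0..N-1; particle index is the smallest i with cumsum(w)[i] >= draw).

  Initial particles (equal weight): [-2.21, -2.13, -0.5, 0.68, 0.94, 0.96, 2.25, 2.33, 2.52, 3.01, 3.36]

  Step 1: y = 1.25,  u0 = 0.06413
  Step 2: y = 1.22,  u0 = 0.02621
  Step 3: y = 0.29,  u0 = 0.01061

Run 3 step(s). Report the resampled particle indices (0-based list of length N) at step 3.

step 1: w=[0.0000, 0.0000, 0.0099, 0.2082, 0.2687, 0.2723, 0.0982, 0.0816, 0.0496, 0.0095, 0.0021]  mean=1.2222  Neff=4.7931  idx=[3, 3, 4, 4, 4, 5, 5, 5, 6, 7, 8]
step 2: w=[0.0940, 0.0940, 0.1192, 0.1192, 0.1192, 0.1206, 0.1206, 0.1206, 0.0399, 0.0330, 0.0198]  mean=1.0277  Neff=9.3468  idx=[0, 1, 2, 2, 3, 4, 5, 5, 6, 7, 8]
step 3: w=[0.1274, 0.1274, 0.0943, 0.0943, 0.0943, 0.0943, 0.0915, 0.0915, 0.0915, 0.0915, 0.0021]  mean=0.8838  Neff=9.8517  idx=[0, 0, 1, 2, 3, 4, 5, 6, 7, 8, 9]

resampled_idx = [0, 0, 1, 2, 3, 4, 5, 6, 7, 8, 9]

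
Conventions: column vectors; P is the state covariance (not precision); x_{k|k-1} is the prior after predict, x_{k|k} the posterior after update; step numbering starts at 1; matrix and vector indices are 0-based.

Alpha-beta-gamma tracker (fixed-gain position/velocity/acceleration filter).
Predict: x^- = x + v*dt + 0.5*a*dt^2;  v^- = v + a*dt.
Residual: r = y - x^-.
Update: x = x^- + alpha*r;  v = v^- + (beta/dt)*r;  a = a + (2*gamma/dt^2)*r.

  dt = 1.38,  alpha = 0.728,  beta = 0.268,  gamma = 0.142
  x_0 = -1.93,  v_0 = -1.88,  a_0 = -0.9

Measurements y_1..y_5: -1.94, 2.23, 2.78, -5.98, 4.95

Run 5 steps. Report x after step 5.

x_post = 3.0494

step 1: x_pred=-5.3814  r=3.4414  x^+=-2.8761  v^+=-2.4537  a^+=-0.3868
step 2: x_pred=-6.6304  r=8.8604  x^+=-0.1800  v^+=-1.2667  a^+=0.9345
step 3: x_pred=-1.0382  r=3.8182  x^+=1.7414  v^+=0.7645  a^+=1.5040
step 4: x_pred=4.2285  r=-10.2085  x^+=-3.2033  v^+=0.8574  a^+=-0.0184
step 5: x_pred=-2.0376  r=6.9876  x^+=3.0494  v^+=2.1890  a^+=1.0236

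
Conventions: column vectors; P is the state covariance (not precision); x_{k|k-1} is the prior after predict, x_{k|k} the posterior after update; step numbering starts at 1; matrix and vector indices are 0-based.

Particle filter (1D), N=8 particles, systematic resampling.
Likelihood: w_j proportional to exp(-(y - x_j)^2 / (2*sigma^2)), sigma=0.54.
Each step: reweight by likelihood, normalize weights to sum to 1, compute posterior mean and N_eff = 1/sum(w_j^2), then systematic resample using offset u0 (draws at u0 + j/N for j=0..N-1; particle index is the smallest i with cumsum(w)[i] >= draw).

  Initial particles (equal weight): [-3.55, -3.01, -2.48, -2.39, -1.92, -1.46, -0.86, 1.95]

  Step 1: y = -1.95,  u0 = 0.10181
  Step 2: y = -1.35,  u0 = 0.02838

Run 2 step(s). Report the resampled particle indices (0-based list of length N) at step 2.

resampled_idx = [0, 3, 4, 4, 5, 6, 6, 7]

step 1: w=[0.0038, 0.0443, 0.1881, 0.2184, 0.3040, 0.2017, 0.0397, 0.0000]  mean=-2.0476  Neff=4.5511  idx=[2, 2, 3, 4, 4, 4, 5, 6]
step 2: w=[0.0299, 0.0299, 0.0418, 0.1531, 0.1531, 0.1531, 0.2618, 0.1771]  mean=-1.6650  Neff=5.7538  idx=[0, 3, 4, 4, 5, 6, 6, 7]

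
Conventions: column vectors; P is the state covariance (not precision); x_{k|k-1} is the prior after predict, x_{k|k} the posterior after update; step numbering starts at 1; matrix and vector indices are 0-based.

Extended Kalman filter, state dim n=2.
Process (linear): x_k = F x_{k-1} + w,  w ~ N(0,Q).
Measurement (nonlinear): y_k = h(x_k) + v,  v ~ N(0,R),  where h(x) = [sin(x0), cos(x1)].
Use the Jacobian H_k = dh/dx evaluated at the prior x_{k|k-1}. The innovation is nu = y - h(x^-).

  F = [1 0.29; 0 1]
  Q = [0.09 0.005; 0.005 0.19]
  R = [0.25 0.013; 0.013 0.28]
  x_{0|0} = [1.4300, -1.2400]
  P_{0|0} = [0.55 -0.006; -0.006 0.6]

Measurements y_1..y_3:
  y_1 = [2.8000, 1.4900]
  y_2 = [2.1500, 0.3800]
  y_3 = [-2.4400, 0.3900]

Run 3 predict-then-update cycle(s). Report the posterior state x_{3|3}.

x_post = [-0.2677, -1.2011]

step 1: x^-=[1.0704, -1.2400]  P^-=[0.6870 0.1730; 0.1730 0.7900]  H_jac=[0.4798 0.0000; 0.0000 0.9458]  S=[0.4081 0.0915; 0.0915 0.9867]  K=[0.7868 0.0929; 0.0343 0.7541]  nu=[1.9226, 1.1652]  x^+=[2.6912, -0.2954]  P^+=[0.4125 0.0383; 0.0383 0.2237]
step 2: x^-=[2.6056, -0.2954]  P^-=[0.5435 0.1082; 0.1082 0.4137]  H_jac=[-0.8597 0.0000; 0.0000 0.2911]  S=[0.6517 -0.0141; -0.0141 0.3151]  K=[-0.7155 0.0680; -0.1346 0.3762]  nu=[1.6393, -0.5767]  x^+=[1.3934, -0.7330]  P^+=[0.2070 0.0334; 0.0334 0.3559]
step 3: x^-=[1.1809, -0.7330]  P^-=[0.3464 0.1417; 0.1417 0.5459]  H_jac=[0.3801 0.0000; 0.0000 0.6691]  S=[0.3000 0.0490; 0.0490 0.5244]  K=[0.4156 0.1419; 0.0667 0.6903]  nu=[-3.3649, -0.3532]  x^+=[-0.2677, -1.2011]  P^+=[0.2782 0.0675; 0.0675 0.2902]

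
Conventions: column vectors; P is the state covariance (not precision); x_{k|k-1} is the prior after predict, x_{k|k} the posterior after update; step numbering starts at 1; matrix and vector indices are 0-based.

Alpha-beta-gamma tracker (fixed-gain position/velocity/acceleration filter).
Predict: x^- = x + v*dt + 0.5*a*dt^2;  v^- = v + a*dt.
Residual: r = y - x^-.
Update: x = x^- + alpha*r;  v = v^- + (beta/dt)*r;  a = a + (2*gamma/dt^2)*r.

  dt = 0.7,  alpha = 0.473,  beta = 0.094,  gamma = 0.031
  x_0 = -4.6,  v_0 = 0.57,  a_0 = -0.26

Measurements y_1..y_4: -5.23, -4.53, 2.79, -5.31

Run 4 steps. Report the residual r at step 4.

resid = -4.8325

step 1: x_pred=-4.2647  r=-0.9653  x^+=-4.7213  v^+=0.2584  a^+=-0.3821
step 2: x_pred=-4.6340  r=0.1040  x^+=-4.5848  v^+=0.0048  a^+=-0.3690
step 3: x_pred=-4.6718  r=7.4618  x^+=-1.1424  v^+=0.7486  a^+=0.5752
step 4: x_pred=-0.4775  r=-4.8325  x^+=-2.7633  v^+=0.5023  a^+=-0.0363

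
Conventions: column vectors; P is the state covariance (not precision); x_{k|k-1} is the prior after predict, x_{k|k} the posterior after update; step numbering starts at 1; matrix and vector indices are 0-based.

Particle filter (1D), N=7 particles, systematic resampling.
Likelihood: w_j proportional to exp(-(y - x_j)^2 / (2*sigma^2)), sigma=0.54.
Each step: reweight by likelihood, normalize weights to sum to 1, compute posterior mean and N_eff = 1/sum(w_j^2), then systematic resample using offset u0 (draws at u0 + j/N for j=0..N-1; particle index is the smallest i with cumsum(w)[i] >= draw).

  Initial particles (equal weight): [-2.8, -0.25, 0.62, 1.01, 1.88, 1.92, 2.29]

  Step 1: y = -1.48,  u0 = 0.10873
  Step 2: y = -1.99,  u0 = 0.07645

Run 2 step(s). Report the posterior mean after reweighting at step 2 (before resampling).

post_mean = -2.7430

step 1: w=[0.4011, 0.5945, 0.0041, 0.0002, 0.0000, 0.0000, 0.0000]  mean=-1.2690  Neff=1.9440  idx=[0, 0, 0, 1, 1, 1, 1]
step 2: w=[0.3259, 0.3259, 0.3259, 0.0056, 0.0056, 0.0056, 0.0056]  mean=-2.7430  Neff=3.1375  idx=[0, 0, 1, 1, 1, 2, 2]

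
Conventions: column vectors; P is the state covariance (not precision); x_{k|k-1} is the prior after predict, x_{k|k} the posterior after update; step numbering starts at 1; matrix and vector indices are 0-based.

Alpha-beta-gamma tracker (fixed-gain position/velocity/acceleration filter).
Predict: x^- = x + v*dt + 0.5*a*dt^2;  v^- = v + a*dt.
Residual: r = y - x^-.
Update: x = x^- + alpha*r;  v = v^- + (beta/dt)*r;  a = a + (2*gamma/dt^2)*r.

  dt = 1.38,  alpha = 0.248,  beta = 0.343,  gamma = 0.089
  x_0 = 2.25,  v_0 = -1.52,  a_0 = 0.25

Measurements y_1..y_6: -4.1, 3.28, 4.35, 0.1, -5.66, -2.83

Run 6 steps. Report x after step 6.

x_post = 2.9053

step 1: x_pred=0.3905  r=-4.4905  x^+=-0.7232  v^+=-2.2911  a^+=-0.1697
step 2: x_pred=-4.0465  r=7.3265  x^+=-2.2295  v^+=-0.7043  a^+=0.5151
step 3: x_pred=-2.7110  r=7.0610  x^+=-0.9599  v^+=1.7615  a^+=1.1751
step 4: x_pred=2.5899  r=-2.4899  x^+=1.9724  v^+=2.7642  a^+=0.9423
step 5: x_pred=6.6844  r=-12.3444  x^+=3.6230  v^+=0.9965  a^+=-0.2115
step 6: x_pred=4.7967  r=-7.6267  x^+=2.9053  v^+=-1.1910  a^+=-0.9243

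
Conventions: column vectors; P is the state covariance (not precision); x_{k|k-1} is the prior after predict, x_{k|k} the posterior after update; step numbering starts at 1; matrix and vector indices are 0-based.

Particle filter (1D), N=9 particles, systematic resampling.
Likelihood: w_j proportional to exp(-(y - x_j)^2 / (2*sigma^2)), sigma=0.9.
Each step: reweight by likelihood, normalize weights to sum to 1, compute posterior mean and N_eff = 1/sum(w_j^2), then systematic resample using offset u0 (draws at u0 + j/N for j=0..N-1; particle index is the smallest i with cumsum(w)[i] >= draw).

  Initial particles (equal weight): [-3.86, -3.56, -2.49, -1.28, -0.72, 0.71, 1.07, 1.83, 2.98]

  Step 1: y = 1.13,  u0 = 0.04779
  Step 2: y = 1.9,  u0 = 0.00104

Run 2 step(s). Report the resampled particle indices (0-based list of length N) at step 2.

resampled_idx = [0, 2, 3, 4, 5, 6, 7, 7, 8]

step 1: w=[0.0000, 0.0000, 0.0001, 0.0096, 0.0416, 0.3089, 0.3437, 0.2545, 0.0416]  mean=1.1344  Neff=3.5481  idx=[4, 5, 5, 6, 6, 6, 7, 7, 7]
step 2: w=[0.0025, 0.0719, 0.0719, 0.1127, 0.1127, 0.1127, 0.1719, 0.1719, 0.1719]  mean=1.4056  Neff=7.2959  idx=[0, 2, 3, 4, 5, 6, 7, 7, 8]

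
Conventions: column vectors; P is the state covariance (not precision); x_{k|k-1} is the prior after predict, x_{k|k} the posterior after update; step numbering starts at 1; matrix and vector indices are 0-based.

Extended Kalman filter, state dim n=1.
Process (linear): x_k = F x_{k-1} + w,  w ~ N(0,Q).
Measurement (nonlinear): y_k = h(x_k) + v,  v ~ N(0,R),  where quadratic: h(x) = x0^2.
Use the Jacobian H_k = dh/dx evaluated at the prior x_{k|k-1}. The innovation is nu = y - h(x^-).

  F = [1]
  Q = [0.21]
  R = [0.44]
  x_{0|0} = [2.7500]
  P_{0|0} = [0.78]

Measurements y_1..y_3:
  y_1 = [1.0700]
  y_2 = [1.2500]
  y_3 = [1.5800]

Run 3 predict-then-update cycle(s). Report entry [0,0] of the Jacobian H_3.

step 1: x^-=[2.7500]  P^-=[0.9900]  H_jac=[5.5000]  S=[30.3875]  K=[0.1792]  nu=[-6.4925]  x^+=[1.5866]  P^+=[0.0143]
step 2: x^-=[1.5866]  P^-=[0.2243]  H_jac=[3.1733]  S=[2.6990]  K=[0.2638]  nu=[-1.2674]  x^+=[1.2523]  P^+=[0.0366]
step 3: x^-=[1.2523]  P^-=[0.2466]  H_jac=[2.5047]  S=[1.9869]  K=[0.3108]  nu=[0.0116]  x^+=[1.2560]  P^+=[0.0546]

H_jac[0,0] = 2.5047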